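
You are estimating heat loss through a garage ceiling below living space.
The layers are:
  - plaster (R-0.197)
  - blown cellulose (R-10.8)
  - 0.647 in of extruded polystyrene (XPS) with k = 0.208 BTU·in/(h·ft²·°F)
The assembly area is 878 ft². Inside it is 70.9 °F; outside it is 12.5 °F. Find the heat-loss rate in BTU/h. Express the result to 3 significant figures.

3630 BTU/h

0.647/0.208 = 3.111
R_total = 0.197 + 10.8 + 3.111 = 14.11 ft²·°F·h/BTU
Q = A·ΔT/R = 878 × (70.9 − 12.5) / 14.11 = 3635 BTU/h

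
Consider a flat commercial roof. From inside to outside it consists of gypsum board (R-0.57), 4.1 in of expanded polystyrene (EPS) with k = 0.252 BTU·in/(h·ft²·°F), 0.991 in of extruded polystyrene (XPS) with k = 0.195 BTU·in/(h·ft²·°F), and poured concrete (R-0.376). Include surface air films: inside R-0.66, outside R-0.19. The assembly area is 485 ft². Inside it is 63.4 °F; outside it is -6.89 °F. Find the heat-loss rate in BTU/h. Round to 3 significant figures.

1470 BTU/h

4.1/0.252 = 16.27
0.991/0.195 = 5.082
R_total = 0.66 + 0.57 + 16.27 + 5.082 + 0.376 + 0.19 = 23.15 ft²·°F·h/BTU
Q = A·ΔT/R = 485 × (63.4 − (-6.89)) / 23.15 = 1473 BTU/h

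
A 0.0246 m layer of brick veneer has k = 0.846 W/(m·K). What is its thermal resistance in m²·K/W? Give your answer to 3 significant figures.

0.0291 m²·K/W

R = L/k = 0.0246/0.846 = 0.02908 m²·K/W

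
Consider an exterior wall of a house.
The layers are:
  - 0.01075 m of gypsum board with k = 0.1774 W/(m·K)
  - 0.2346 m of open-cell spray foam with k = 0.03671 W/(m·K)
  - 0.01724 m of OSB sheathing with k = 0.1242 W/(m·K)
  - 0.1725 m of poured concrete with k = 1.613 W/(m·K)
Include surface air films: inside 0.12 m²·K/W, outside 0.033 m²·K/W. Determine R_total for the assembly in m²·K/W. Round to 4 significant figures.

0.01075/0.1774 = 0.060598
0.2346/0.03671 = 6.3906
0.01724/0.1242 = 0.13881
0.1725/1.613 = 0.10694
R_total = 0.12 + 0.060598 + 6.3906 + 0.13881 + 0.10694 + 0.033 = 6.85 m²·K/W

6.850 m²·K/W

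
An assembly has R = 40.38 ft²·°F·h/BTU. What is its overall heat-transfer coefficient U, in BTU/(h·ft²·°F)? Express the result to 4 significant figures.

0.02476 BTU/(h·ft²·°F)

U = 1/R = 1/40.38 = 0.024765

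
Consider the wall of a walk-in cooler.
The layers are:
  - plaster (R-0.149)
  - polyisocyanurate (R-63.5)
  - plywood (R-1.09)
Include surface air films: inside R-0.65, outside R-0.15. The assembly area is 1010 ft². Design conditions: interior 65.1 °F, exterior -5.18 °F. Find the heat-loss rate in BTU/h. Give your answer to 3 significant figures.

1080 BTU/h

R_total = 0.65 + 0.149 + 63.5 + 1.09 + 0.15 = 65.54 ft²·°F·h/BTU
Q = A·ΔT/R = 1010 × (65.1 − (-5.18)) / 65.54 = 1083 BTU/h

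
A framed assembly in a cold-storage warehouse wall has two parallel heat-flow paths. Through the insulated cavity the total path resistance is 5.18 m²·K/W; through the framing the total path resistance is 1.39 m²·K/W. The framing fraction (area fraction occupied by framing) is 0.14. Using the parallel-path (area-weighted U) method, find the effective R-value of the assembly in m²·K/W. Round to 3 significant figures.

3.75 m²·K/W

U_eff = 0.86/5.18 + 0.14/1.39 = 0.166 + 0.1007 = 0.2667
R_eff = 1/U_eff = 3.749 m²·K/W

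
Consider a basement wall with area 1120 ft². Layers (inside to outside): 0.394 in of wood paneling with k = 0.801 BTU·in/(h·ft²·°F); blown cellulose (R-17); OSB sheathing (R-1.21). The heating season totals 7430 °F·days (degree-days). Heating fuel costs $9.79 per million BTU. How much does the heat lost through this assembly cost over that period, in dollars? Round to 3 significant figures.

105 dollars

0.394/0.801 = 0.4919
R_total = 0.4919 + 17 + 1.21 = 18.7 ft²·°F·h/BTU
E = A × HDD × 24 / R = 1120 × 7430 × 24 / 18.7 = 10680000 BTU
Cost = 10680000/10⁶ × 9.79 = $104.5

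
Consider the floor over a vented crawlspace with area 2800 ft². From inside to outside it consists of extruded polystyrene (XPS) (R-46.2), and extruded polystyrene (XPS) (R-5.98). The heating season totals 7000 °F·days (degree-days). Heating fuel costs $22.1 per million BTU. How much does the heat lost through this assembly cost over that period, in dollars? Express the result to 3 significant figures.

R_total = 46.2 + 5.98 = 52.18 ft²·°F·h/BTU
E = A × HDD × 24 / R = 2800 × 7000 × 24 / 52.18 = 9015000 BTU
Cost = 9015000/10⁶ × 22.1 = $199.2

199 dollars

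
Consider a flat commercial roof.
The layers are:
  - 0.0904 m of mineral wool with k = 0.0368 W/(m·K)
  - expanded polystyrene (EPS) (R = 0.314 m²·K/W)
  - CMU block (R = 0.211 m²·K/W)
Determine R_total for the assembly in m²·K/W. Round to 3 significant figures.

2.98 m²·K/W

0.0904/0.0368 = 2.457
R_total = 2.457 + 0.314 + 0.211 = 2.982 m²·K/W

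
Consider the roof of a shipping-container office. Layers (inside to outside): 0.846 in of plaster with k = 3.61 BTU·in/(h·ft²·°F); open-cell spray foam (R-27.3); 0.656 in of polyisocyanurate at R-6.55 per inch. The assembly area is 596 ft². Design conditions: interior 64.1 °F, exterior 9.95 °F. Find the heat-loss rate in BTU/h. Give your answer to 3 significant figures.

0.846/3.61 = 0.2343
0.656 × 6.55 = 4.297
R_total = 0.2343 + 27.3 + 4.297 = 31.83 ft²·°F·h/BTU
Q = A·ΔT/R = 596 × (64.1 − 9.95) / 31.83 = 1014 BTU/h

1010 BTU/h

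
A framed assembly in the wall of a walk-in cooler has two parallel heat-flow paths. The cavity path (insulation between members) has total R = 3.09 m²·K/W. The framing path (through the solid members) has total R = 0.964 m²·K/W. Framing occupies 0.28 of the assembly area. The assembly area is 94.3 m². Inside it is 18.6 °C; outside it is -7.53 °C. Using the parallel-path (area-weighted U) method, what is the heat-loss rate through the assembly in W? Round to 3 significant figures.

1290 W

U_eff = 0.72/3.09 + 0.28/0.964 = 0.233 + 0.2905 = 0.5235
R_eff = 1/U_eff = 1.91 m²·K/W
Q = 94.3 × (18.6 − (-7.53)) / 1.91 = 1290 W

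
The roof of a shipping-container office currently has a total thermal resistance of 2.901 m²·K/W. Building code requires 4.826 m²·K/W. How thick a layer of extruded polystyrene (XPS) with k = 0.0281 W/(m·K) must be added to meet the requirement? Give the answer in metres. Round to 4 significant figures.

ΔR = 4.826 − 2.901 = 1.925 m²·K/W
L = ΔR × k = 1.925 × 0.0281 = 0.054092 m

0.05409 m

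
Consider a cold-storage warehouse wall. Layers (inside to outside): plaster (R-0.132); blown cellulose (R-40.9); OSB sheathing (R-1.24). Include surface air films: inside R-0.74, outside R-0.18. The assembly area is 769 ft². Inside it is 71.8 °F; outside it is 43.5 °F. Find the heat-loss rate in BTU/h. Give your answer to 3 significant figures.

504 BTU/h

R_total = 0.74 + 0.132 + 40.9 + 1.24 + 0.18 = 43.19 ft²·°F·h/BTU
Q = A·ΔT/R = 769 × (71.8 − 43.5) / 43.19 = 503.9 BTU/h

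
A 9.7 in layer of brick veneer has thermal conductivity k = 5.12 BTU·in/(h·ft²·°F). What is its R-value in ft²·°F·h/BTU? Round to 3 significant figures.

1.89 ft²·°F·h/BTU

R = L/k = 9.7/5.12 = 1.895 ft²·°F·h/BTU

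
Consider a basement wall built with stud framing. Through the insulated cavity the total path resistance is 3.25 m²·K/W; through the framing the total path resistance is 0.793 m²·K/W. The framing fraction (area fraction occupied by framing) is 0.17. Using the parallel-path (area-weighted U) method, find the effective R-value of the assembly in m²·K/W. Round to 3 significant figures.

2.13 m²·K/W

U_eff = 0.83/3.25 + 0.17/0.793 = 0.2554 + 0.2144 = 0.4698
R_eff = 1/U_eff = 2.129 m²·K/W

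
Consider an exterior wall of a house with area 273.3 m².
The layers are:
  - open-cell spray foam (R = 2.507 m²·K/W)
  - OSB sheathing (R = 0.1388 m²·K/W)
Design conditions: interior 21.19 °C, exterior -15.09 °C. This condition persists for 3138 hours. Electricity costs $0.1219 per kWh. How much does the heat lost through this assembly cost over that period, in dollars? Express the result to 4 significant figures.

R_total = 2.507 + 0.1388 = 2.6458 m²·K/W
Q = 273.3 × (21.19 − (-15.09)) / 2.6458 = 3747.6 W
E = 3747.6 W × 3138 h / 1000 = 11760 kWh
Cost = 11760 × 0.1219 = $1433.5

1434 dollars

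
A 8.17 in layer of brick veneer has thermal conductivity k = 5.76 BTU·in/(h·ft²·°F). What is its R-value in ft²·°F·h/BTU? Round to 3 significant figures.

R = L/k = 8.17/5.76 = 1.418 ft²·°F·h/BTU

1.42 ft²·°F·h/BTU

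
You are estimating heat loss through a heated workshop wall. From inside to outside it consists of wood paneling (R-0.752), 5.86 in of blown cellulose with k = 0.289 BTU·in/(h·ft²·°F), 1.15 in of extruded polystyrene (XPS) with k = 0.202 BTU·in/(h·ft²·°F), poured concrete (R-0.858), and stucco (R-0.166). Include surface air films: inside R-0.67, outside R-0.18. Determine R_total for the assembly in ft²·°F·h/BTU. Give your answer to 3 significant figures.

28.6 ft²·°F·h/BTU

5.86/0.289 = 20.28
1.15/0.202 = 5.693
R_total = 0.67 + 0.752 + 20.28 + 5.693 + 0.858 + 0.166 + 0.18 = 28.6 ft²·°F·h/BTU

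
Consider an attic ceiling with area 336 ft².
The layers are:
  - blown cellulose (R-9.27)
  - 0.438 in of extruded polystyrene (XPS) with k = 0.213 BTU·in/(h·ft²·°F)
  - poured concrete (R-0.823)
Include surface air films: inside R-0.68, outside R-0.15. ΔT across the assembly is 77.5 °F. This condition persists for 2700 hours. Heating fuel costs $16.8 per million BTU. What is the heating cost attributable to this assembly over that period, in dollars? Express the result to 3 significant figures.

0.438/0.213 = 2.056
R_total = 0.68 + 9.27 + 2.056 + 0.823 + 0.15 = 12.98 ft²·°F·h/BTU
Q = 336 × 77.5 / 12.98 = 2006 BTU/h
E = 2006 × 2700 = 5417000 BTU
Cost = 5417000/10⁶ × 16.8 = $91

91.0 dollars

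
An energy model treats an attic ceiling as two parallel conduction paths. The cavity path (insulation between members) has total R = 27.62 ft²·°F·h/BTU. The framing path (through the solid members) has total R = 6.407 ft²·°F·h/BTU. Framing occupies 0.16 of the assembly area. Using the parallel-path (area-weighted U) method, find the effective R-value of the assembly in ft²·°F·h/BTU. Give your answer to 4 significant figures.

U_eff = 0.84/27.62 + 0.16/6.407 = 0.030413 + 0.024973 = 0.055385
R_eff = 1/U_eff = 18.055 ft²·°F·h/BTU

18.06 ft²·°F·h/BTU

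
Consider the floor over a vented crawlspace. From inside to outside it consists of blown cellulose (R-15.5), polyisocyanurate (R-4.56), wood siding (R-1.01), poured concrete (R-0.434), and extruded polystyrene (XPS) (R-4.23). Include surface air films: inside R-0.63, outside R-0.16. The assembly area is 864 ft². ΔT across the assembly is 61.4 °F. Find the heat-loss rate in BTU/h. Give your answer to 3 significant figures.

R_total = 0.63 + 15.5 + 4.56 + 1.01 + 0.434 + 4.23 + 0.16 = 26.52 ft²·°F·h/BTU
Q = A·ΔT/R = 864 × 61.4 / 26.52 = 2000 BTU/h

2000 BTU/h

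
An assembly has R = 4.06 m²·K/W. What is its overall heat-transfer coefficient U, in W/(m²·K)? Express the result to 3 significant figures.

U = 1/R = 1/4.06 = 0.2463

0.246 W/(m²·K)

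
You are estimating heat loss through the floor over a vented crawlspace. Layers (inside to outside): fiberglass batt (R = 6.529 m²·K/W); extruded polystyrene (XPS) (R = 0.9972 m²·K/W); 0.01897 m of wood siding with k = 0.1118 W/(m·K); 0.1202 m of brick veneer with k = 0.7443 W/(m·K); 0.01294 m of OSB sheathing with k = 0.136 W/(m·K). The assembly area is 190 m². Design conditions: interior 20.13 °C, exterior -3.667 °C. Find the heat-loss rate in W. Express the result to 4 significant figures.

0.01897/0.1118 = 0.16968
0.1202/0.7443 = 0.16149
0.01294/0.136 = 0.095147
R_total = 6.529 + 0.9972 + 0.16968 + 0.16149 + 0.095147 = 7.9525 m²·K/W
Q = A·ΔT/R = 190 × (20.13 − (-3.667)) / 7.9525 = 568.55 W

568.6 W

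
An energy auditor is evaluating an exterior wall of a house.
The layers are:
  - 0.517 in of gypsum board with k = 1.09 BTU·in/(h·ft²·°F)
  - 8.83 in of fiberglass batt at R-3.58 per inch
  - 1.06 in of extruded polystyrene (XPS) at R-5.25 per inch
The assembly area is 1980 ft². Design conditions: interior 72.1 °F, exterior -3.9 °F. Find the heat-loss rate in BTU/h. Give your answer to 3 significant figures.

4000 BTU/h

0.517/1.09 = 0.4743
8.83 × 3.58 = 31.61
1.06 × 5.25 = 5.565
R_total = 0.4743 + 31.61 + 5.565 = 37.65 ft²·°F·h/BTU
Q = A·ΔT/R = 1980 × (72.1 − (-3.9)) / 37.65 = 3997 BTU/h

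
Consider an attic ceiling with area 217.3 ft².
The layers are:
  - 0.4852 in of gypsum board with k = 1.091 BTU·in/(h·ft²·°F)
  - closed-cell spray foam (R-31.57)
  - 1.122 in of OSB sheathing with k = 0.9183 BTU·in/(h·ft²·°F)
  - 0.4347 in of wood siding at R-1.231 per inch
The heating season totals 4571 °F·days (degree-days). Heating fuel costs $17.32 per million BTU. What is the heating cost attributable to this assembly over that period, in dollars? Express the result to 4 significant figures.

12.23 dollars

0.4852/1.091 = 0.44473
1.122/0.9183 = 1.2218
0.4347 × 1.231 = 0.53512
R_total = 0.44473 + 31.57 + 1.2218 + 0.53512 = 33.772 ft²·°F·h/BTU
E = A × HDD × 24 / R = 217.3 × 4571 × 24 / 33.772 = 705880 BTU
Cost = 705880/10⁶ × 17.32 = $12.226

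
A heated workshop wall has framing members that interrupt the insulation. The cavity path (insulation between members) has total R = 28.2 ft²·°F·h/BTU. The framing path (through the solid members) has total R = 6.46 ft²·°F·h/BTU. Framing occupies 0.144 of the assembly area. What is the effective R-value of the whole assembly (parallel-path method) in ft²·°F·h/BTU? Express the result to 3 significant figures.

19.0 ft²·°F·h/BTU

U_eff = 0.856/28.2 + 0.144/6.46 = 0.03035 + 0.02229 = 0.05265
R_eff = 1/U_eff = 18.99 ft²·°F·h/BTU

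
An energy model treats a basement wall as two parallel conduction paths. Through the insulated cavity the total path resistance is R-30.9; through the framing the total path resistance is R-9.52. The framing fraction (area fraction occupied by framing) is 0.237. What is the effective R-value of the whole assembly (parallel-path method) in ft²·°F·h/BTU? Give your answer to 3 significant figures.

U_eff = 0.763/30.9 + 0.237/9.52 = 0.02469 + 0.02489 = 0.04959
R_eff = 1/U_eff = 20.17 ft²·°F·h/BTU

20.2 ft²·°F·h/BTU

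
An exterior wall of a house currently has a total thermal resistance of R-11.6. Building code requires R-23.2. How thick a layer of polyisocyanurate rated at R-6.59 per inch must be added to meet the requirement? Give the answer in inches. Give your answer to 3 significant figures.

ΔR = 23.2 − 11.6 = 11.6 ft²·°F·h/BTU
L = ΔR / (R/in) = 11.6/6.59 = 1.76 in

1.76 in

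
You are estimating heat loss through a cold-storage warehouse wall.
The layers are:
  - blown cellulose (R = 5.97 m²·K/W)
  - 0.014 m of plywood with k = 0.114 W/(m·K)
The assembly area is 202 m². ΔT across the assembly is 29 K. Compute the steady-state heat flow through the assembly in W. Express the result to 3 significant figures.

961 W

0.014/0.114 = 0.1228
R_total = 5.97 + 0.1228 = 6.093 m²·K/W
Q = A·ΔT/R = 202 × 29 / 6.093 = 961.5 W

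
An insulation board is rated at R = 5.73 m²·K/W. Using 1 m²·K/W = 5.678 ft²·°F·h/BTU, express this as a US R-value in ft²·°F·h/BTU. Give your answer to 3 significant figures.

R_US = 5.73 × 5.678 = 32.53

32.5 ft²·°F·h/BTU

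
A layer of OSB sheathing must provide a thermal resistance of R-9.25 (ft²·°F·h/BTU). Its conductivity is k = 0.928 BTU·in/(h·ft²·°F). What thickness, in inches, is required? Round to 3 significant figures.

8.58 in

L = R × k = 9.25 × 0.928 = 8.584 in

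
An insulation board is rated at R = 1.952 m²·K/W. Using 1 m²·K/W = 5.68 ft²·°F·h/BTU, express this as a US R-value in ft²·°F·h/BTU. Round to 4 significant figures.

R_US = 1.952 × 5.68 = 11.087

11.09 ft²·°F·h/BTU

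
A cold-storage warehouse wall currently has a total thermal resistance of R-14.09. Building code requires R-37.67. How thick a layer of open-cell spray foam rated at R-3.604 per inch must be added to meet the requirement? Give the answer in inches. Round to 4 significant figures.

ΔR = 37.67 − 14.09 = 23.58 ft²·°F·h/BTU
L = ΔR / (R/in) = 23.58/3.604 = 6.5427 in

6.543 in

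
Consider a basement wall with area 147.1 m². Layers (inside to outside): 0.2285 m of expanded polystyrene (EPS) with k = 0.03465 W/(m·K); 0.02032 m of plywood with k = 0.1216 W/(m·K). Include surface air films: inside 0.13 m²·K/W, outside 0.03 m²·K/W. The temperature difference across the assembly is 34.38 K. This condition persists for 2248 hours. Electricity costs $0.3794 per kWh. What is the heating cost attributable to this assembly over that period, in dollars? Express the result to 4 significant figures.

0.2285/0.03465 = 6.5945
0.02032/0.1216 = 0.16711
R_total = 0.13 + 6.5945 + 0.16711 + 0.03 = 6.9216 m²·K/W
Q = 147.1 × 34.38 / 6.9216 = 730.65 W
E = 730.65 W × 2248 h / 1000 = 1642.5 kWh
Cost = 1642.5 × 0.3794 = $623.17

623.2 dollars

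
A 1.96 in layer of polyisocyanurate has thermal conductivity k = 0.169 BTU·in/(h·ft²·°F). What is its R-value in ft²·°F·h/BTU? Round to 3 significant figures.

R = L/k = 1.96/0.169 = 11.6 ft²·°F·h/BTU

11.6 ft²·°F·h/BTU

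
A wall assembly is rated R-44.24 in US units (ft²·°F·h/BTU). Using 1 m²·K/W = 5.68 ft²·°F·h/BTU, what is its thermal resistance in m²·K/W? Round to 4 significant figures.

7.789 m²·K/W

R_SI = 44.24/5.68 = 7.7887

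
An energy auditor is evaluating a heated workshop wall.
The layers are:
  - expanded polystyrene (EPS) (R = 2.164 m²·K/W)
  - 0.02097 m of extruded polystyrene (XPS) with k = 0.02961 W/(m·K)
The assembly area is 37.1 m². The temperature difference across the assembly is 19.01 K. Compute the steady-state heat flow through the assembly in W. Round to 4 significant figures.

245.6 W

0.02097/0.02961 = 0.70821
R_total = 2.164 + 0.70821 = 2.8722 m²·K/W
Q = A·ΔT/R = 37.1 × 19.01 / 2.8722 = 245.55 W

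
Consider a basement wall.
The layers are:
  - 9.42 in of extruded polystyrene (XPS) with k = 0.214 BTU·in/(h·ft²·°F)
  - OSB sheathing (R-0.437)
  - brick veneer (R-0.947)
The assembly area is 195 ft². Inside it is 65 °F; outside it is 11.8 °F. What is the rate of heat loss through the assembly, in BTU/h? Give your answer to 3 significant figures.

228 BTU/h

9.42/0.214 = 44.02
R_total = 44.02 + 0.437 + 0.947 = 45.4 ft²·°F·h/BTU
Q = A·ΔT/R = 195 × (65 − 11.8) / 45.4 = 228.5 BTU/h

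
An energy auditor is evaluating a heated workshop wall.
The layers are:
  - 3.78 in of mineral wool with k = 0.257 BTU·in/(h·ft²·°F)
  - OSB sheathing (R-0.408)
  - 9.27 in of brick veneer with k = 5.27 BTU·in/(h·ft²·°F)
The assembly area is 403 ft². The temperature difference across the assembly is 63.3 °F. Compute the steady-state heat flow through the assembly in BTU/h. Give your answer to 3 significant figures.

3.78/0.257 = 14.71
9.27/5.27 = 1.759
R_total = 14.71 + 0.408 + 1.759 = 16.88 ft²·°F·h/BTU
Q = A·ΔT/R = 403 × 63.3 / 16.88 = 1512 BTU/h

1510 BTU/h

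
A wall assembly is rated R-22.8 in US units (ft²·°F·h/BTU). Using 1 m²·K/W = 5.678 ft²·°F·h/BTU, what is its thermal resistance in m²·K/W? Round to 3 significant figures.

4.02 m²·K/W

R_SI = 22.8/5.678 = 4.015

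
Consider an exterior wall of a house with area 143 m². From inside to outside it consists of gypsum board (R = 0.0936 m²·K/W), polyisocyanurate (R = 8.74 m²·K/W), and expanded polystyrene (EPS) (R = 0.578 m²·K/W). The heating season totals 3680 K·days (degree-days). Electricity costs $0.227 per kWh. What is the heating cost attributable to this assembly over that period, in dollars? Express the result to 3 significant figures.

305 dollars

R_total = 0.0936 + 8.74 + 0.578 = 9.412 m²·K/W
E = A × HDD × 24 / R / 1000 = 143 × 3680 × 24 / 9.412 / 1000 = 1342 kWh
Cost = 1342 × 0.227 = $304.6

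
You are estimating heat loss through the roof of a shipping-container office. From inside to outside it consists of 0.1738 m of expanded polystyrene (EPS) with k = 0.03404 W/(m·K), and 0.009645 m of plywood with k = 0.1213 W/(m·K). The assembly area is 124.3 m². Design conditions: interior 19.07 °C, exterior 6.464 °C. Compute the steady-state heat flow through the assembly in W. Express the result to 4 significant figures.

0.1738/0.03404 = 5.1058
0.009645/0.1213 = 0.079514
R_total = 5.1058 + 0.079514 = 5.1853 m²·K/W
Q = A·ΔT/R = 124.3 × (19.07 − 6.464) / 5.1853 = 302.19 W

302.2 W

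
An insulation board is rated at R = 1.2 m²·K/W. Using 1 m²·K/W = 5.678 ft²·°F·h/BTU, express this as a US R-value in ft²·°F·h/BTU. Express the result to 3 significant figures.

6.81 ft²·°F·h/BTU

R_US = 1.2 × 5.678 = 6.814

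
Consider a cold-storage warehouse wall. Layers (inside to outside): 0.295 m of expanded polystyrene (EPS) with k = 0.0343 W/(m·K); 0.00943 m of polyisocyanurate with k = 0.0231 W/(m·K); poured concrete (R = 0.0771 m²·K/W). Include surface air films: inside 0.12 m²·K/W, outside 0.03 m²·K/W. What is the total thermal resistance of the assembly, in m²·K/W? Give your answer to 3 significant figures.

9.24 m²·K/W

0.295/0.0343 = 8.601
0.00943/0.0231 = 0.4082
R_total = 0.12 + 8.601 + 0.4082 + 0.0771 + 0.03 = 9.236 m²·K/W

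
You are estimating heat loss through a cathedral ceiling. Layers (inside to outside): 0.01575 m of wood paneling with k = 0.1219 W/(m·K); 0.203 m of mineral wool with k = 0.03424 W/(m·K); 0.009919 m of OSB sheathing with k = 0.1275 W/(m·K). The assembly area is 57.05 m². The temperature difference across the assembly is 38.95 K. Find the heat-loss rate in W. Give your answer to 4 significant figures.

362.2 W

0.01575/0.1219 = 0.1292
0.203/0.03424 = 5.9287
0.009919/0.1275 = 0.077796
R_total = 0.1292 + 5.9287 + 0.077796 = 6.1357 m²·K/W
Q = A·ΔT/R = 57.05 × 38.95 / 6.1357 = 362.16 W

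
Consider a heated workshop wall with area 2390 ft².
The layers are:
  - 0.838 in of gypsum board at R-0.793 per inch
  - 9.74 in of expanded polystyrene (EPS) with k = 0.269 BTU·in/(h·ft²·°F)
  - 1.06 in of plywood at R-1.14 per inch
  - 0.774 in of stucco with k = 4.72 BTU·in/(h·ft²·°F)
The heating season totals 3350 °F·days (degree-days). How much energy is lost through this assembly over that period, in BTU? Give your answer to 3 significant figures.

0.838 × 0.793 = 0.6645
9.74/0.269 = 36.21
1.06 × 1.14 = 1.208
0.774/4.72 = 0.164
R_total = 0.6645 + 36.21 + 1.208 + 0.164 = 38.25 ft²·°F·h/BTU
E = A × HDD × 24 / R = 2390 × 3350 × 24 / 38.25 = 5024000 BTU

5020000 BTU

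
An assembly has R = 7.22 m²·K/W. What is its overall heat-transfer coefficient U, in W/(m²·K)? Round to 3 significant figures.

0.139 W/(m²·K)

U = 1/R = 1/7.22 = 0.1385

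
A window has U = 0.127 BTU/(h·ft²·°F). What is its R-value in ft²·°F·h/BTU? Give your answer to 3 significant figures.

R = 1/U = 1/0.127 = 7.874

7.87 ft²·°F·h/BTU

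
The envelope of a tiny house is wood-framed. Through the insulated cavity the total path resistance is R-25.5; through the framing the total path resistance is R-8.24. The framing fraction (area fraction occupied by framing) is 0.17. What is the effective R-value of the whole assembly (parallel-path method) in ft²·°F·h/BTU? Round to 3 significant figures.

U_eff = 0.83/25.5 + 0.17/8.24 = 0.03255 + 0.02063 = 0.05318
R_eff = 1/U_eff = 18.8 ft²·°F·h/BTU

18.8 ft²·°F·h/BTU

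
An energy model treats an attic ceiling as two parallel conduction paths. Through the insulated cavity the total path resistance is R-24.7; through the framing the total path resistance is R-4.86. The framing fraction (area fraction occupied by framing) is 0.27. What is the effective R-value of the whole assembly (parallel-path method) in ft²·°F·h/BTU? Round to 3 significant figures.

U_eff = 0.73/24.7 + 0.27/4.86 = 0.02955 + 0.05556 = 0.08511
R_eff = 1/U_eff = 11.75 ft²·°F·h/BTU

11.7 ft²·°F·h/BTU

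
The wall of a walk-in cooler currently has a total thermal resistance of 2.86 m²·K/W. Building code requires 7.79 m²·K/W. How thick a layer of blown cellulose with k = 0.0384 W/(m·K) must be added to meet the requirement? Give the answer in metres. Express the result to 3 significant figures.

ΔR = 7.79 − 2.86 = 4.93 m²·K/W
L = ΔR × k = 4.93 × 0.0384 = 0.1893 m

0.189 m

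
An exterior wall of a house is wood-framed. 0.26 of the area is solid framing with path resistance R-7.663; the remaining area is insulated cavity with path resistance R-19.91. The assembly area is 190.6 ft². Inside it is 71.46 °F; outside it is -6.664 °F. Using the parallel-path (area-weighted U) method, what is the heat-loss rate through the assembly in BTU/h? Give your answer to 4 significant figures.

U_eff = 0.74/19.91 + 0.26/7.663 = 0.037167 + 0.033929 = 0.071097
R_eff = 1/U_eff = 14.065 ft²·°F·h/BTU
Q = 190.6 × (71.46 − (-6.664)) / 14.065 = 1058.7 BTU/h

1059 BTU/h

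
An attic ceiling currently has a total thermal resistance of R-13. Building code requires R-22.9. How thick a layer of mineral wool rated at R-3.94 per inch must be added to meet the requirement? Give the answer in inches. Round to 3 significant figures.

ΔR = 22.9 − 13 = 9.9 ft²·°F·h/BTU
L = ΔR / (R/in) = 9.9/3.94 = 2.513 in

2.51 in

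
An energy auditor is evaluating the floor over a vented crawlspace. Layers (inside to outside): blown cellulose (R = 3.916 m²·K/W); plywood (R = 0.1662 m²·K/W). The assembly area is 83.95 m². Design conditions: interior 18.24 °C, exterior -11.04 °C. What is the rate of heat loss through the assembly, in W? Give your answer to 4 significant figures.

R_total = 3.916 + 0.1662 = 4.0822 m²·K/W
Q = A·ΔT/R = 83.95 × (18.24 − (-11.04)) / 4.0822 = 602.14 W

602.1 W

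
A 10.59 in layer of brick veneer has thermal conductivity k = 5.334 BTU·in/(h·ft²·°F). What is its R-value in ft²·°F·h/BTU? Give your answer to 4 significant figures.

R = L/k = 10.59/5.334 = 1.9854 ft²·°F·h/BTU

1.985 ft²·°F·h/BTU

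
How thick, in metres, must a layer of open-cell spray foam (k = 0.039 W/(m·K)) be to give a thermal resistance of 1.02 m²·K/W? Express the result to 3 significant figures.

L = R·k = 1.02 × 0.039 = 0.03978 m

0.0398 m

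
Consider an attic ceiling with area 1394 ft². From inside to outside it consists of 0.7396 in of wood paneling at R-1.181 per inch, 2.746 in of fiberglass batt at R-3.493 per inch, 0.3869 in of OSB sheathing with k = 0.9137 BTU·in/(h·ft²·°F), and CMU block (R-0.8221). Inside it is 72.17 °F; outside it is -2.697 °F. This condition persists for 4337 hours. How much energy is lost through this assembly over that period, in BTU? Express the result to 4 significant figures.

38650000 BTU

0.7396 × 1.181 = 0.87347
2.746 × 3.493 = 9.5918
0.3869/0.9137 = 0.42344
R_total = 0.87347 + 9.5918 + 0.42344 + 0.8221 = 11.711 ft²·°F·h/BTU
Q = 1394 × (72.17 − (-2.697)) / 11.711 = 8911.8 BTU/h
E = 8911.8 × 4337 = 38651000 BTU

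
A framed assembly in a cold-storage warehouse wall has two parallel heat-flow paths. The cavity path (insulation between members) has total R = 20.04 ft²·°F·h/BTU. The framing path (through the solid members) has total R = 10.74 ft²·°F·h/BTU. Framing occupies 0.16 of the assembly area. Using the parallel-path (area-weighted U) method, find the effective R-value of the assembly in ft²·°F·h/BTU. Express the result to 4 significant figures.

17.60 ft²·°F·h/BTU

U_eff = 0.84/20.04 + 0.16/10.74 = 0.041916 + 0.014898 = 0.056814
R_eff = 1/U_eff = 17.601 ft²·°F·h/BTU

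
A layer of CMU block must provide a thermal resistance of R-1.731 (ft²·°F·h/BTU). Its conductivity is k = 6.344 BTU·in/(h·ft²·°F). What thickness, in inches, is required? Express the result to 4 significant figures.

L = R × k = 1.731 × 6.344 = 10.981 in

10.98 in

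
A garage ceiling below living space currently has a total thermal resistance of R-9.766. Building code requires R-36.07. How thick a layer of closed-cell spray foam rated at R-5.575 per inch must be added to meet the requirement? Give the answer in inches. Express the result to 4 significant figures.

4.718 in

ΔR = 36.07 − 9.766 = 26.304 ft²·°F·h/BTU
L = ΔR / (R/in) = 26.304/5.575 = 4.7182 in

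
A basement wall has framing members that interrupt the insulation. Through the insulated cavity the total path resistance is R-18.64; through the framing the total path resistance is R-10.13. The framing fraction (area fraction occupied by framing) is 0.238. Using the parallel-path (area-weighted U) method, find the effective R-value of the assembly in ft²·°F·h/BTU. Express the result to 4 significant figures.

U_eff = 0.762/18.64 + 0.238/10.13 = 0.04088 + 0.023495 = 0.064374
R_eff = 1/U_eff = 15.534 ft²·°F·h/BTU

15.53 ft²·°F·h/BTU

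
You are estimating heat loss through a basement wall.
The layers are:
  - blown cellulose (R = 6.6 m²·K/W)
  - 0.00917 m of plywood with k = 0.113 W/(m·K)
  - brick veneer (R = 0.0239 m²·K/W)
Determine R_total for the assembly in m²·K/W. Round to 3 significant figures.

6.71 m²·K/W

0.00917/0.113 = 0.08115
R_total = 6.6 + 0.08115 + 0.0239 = 6.705 m²·K/W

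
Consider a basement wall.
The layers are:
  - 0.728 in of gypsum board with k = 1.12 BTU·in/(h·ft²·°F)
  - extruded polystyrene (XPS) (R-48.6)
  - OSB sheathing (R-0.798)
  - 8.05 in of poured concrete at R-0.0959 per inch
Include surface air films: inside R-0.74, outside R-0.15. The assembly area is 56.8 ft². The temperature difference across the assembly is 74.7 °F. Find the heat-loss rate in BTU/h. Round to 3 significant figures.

82.1 BTU/h

0.728/1.12 = 0.65
8.05 × 0.0959 = 0.772
R_total = 0.74 + 0.65 + 48.6 + 0.798 + 0.772 + 0.15 = 51.71 ft²·°F·h/BTU
Q = A·ΔT/R = 56.8 × 74.7 / 51.71 = 82.05 BTU/h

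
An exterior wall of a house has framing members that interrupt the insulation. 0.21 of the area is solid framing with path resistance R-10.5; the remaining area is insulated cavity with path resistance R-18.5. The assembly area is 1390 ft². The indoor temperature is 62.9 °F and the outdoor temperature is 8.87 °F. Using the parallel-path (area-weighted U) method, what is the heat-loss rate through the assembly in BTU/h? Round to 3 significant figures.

U_eff = 0.79/18.5 + 0.21/10.5 = 0.0427 + 0.02 = 0.0627
R_eff = 1/U_eff = 15.95 ft²·°F·h/BTU
Q = 1390 × (62.9 − 8.87) / 15.95 = 4709 BTU/h

4710 BTU/h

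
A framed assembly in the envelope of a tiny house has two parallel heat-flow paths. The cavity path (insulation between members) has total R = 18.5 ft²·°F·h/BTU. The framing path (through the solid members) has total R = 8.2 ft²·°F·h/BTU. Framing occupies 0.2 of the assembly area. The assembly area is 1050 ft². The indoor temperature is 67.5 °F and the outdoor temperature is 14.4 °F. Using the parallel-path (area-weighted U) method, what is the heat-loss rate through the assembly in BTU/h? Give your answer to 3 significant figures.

U_eff = 0.8/18.5 + 0.2/8.2 = 0.04324 + 0.02439 = 0.06763
R_eff = 1/U_eff = 14.79 ft²·°F·h/BTU
Q = 1050 × (67.5 − 14.4) / 14.79 = 3771 BTU/h

3770 BTU/h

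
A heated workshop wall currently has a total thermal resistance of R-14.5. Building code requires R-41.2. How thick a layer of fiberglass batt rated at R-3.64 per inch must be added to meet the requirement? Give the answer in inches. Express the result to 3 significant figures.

ΔR = 41.2 − 14.5 = 26.7 ft²·°F·h/BTU
L = ΔR / (R/in) = 26.7/3.64 = 7.335 in

7.34 in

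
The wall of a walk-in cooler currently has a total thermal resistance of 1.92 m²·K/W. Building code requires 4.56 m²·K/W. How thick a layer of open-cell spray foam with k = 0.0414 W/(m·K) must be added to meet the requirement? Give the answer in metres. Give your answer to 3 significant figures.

0.109 m

ΔR = 4.56 − 1.92 = 2.64 m²·K/W
L = ΔR × k = 2.64 × 0.0414 = 0.1093 m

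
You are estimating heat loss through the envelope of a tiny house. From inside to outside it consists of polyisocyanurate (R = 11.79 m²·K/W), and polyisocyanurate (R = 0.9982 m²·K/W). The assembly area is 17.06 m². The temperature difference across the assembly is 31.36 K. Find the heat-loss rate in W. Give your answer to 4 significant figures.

41.84 W

R_total = 11.79 + 0.9982 = 12.788 m²·K/W
Q = A·ΔT/R = 17.06 × 31.36 / 12.788 = 41.836 W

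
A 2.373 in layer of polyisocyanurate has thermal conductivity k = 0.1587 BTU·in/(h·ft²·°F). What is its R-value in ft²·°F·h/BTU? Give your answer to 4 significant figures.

14.95 ft²·°F·h/BTU

R = L/k = 2.373/0.1587 = 14.953 ft²·°F·h/BTU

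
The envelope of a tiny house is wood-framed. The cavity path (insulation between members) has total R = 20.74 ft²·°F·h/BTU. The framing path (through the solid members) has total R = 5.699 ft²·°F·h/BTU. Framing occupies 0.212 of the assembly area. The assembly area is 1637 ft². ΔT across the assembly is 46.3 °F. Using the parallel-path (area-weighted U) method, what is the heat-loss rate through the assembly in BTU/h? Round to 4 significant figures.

5699 BTU/h

U_eff = 0.788/20.74 + 0.212/5.699 = 0.037994 + 0.0372 = 0.075194
R_eff = 1/U_eff = 13.299 ft²·°F·h/BTU
Q = 1637 × 46.3 / 13.299 = 5699.2 BTU/h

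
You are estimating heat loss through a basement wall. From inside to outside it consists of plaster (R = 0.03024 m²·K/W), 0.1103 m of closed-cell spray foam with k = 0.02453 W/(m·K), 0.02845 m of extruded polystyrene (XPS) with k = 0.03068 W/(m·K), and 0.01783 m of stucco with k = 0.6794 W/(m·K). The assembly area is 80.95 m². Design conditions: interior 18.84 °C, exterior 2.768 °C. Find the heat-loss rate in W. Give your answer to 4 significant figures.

0.1103/0.02453 = 4.4965
0.02845/0.03068 = 0.92731
0.01783/0.6794 = 0.026244
R_total = 0.03024 + 4.4965 + 0.92731 + 0.026244 = 5.4803 m²·K/W
Q = A·ΔT/R = 80.95 × (18.84 − 2.768) / 5.4803 = 237.4 W

237.4 W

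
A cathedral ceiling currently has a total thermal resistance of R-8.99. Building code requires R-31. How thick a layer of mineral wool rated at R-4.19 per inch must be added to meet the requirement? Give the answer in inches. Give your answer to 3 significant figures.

5.25 in

ΔR = 31 − 8.99 = 22.01 ft²·°F·h/BTU
L = ΔR / (R/in) = 22.01/4.19 = 5.253 in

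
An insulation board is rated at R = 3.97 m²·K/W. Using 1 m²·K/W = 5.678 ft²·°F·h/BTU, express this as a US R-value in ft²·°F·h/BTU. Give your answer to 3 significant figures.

R_US = 3.97 × 5.678 = 22.54

22.5 ft²·°F·h/BTU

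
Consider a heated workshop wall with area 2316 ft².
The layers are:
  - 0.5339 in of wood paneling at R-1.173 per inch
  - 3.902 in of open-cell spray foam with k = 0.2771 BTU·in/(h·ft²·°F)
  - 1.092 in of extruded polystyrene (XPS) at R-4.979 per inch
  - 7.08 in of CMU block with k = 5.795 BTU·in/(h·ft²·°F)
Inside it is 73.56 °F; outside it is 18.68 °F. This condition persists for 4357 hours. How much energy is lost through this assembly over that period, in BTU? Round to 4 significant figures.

0.5339 × 1.173 = 0.62626
3.902/0.2771 = 14.082
1.092 × 4.979 = 5.4371
7.08/5.795 = 1.2217
R_total = 0.62626 + 14.082 + 5.4371 + 1.2217 = 21.367 ft²·°F·h/BTU
Q = 2316 × (73.56 − 18.68) / 21.367 = 5948.6 BTU/h
E = 5948.6 × 4357 = 25918000 BTU

25920000 BTU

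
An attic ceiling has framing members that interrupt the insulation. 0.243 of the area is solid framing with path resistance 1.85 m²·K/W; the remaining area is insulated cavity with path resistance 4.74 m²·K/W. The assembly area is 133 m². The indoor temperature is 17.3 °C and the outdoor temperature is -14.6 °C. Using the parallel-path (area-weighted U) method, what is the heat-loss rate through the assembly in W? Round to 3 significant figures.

1230 W

U_eff = 0.757/4.74 + 0.243/1.85 = 0.1597 + 0.1314 = 0.2911
R_eff = 1/U_eff = 3.436 m²·K/W
Q = 133 × (17.3 − (-14.6)) / 3.436 = 1235 W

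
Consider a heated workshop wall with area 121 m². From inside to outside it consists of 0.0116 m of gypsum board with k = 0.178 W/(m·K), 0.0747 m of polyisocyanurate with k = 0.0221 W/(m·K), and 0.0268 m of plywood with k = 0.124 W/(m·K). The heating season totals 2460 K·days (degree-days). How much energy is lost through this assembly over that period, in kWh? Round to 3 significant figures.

1950 kWh

0.0116/0.178 = 0.06517
0.0747/0.0221 = 3.38
0.0268/0.124 = 0.2161
R_total = 0.06517 + 3.38 + 0.2161 = 3.661 m²·K/W
E = A × HDD × 24 / R / 1000 = 121 × 2460 × 24 / 3.661 / 1000 = 1951 kWh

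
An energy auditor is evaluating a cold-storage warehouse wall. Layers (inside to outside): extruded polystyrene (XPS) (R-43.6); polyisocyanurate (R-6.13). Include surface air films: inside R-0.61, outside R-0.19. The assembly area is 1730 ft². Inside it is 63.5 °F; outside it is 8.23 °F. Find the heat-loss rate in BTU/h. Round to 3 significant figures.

R_total = 0.61 + 43.6 + 6.13 + 0.19 = 50.53 ft²·°F·h/BTU
Q = A·ΔT/R = 1730 × (63.5 − 8.23) / 50.53 = 1892 BTU/h

1890 BTU/h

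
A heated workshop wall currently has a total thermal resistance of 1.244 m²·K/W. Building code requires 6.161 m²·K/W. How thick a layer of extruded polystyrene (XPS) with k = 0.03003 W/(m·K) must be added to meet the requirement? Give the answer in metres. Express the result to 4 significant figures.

0.1477 m

ΔR = 6.161 − 1.244 = 4.917 m²·K/W
L = ΔR × k = 4.917 × 0.03003 = 0.14766 m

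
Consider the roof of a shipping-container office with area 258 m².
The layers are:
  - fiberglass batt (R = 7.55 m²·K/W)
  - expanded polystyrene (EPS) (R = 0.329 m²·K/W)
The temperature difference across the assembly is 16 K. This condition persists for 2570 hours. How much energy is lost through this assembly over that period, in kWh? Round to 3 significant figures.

R_total = 7.55 + 0.329 = 7.879 m²·K/W
Q = 258 × 16 / 7.879 = 523.9 W
E = 523.9 W × 2570 h / 1000 = 1346 kWh

1350 kWh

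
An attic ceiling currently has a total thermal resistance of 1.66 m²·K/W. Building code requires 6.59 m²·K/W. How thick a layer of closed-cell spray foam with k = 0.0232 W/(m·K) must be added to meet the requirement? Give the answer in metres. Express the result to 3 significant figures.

0.114 m

ΔR = 6.59 − 1.66 = 4.93 m²·K/W
L = ΔR × k = 4.93 × 0.0232 = 0.1144 m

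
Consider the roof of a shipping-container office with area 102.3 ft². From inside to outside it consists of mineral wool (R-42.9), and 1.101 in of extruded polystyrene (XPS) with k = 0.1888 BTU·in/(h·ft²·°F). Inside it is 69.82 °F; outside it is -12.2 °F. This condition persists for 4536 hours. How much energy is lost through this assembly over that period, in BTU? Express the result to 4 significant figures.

781000 BTU

1.101/0.1888 = 5.8316
R_total = 42.9 + 5.8316 = 48.732 ft²·°F·h/BTU
Q = 102.3 × (69.82 − (-12.2)) / 48.732 = 172.18 BTU/h
E = 172.18 × 4536 = 781010 BTU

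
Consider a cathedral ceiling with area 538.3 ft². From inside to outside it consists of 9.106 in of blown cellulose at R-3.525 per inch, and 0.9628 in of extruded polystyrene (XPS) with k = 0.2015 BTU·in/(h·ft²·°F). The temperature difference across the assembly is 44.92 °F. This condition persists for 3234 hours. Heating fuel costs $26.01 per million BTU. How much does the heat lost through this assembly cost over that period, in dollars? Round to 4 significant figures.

55.16 dollars

9.106 × 3.525 = 32.099
0.9628/0.2015 = 4.7782
R_total = 32.099 + 4.7782 = 36.877 ft²·°F·h/BTU
Q = 538.3 × 44.92 / 36.877 = 655.71 BTU/h
E = 655.71 × 3234 = 2120600 BTU
Cost = 2120600/10⁶ × 26.01 = $55.156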